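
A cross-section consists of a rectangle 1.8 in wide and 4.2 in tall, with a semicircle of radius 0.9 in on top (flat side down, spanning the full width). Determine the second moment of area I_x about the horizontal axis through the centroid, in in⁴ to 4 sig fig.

Split into non-overlapping primitives; take the origin at the lower-left of the bounding box.
Rectangular body: 1.8 × 4.2, A = 7.56 in², y = 2.1 in, Ī = 11.1132 in⁴.
Semicircular cap: semicircle r = 0.9, A = 1.27235 in², y = 4.58197 in, Ī = 0.0720115 in⁴.
Centroid: ȳ = ΣA·y / ΣA = 2.45754 in.
Transfer each piece to the horizontal axis through the centroid using Ī + A·d² with d = y − 2.45754:
  rectangular body: d = -0.357541 in → contributes +12.0796 in⁴
  semicircular cap: d = 2.12443 in → contributes +5.81437 in⁴
Total I = 17.894 in⁴.

I_x ≈ 17.89 in⁴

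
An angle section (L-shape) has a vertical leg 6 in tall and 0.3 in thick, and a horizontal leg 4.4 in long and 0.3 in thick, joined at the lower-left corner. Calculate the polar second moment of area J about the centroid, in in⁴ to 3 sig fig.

Treat the section as a set of non-overlapping primitives; coordinates are from the bounding-box lower-left.
Vertical leg: 0.3 × 6, A = 1.8 in², y = 3 in, Ī = 5.4 in⁴.
Horizontal leg (remainder): 4.1 × 0.3, A = 1.23 in², y = 0.15 in, Ī = 0.009225 in⁴.
Centroid: ȳ = ΣA·y / ΣA = 1.8431 in.
Transfer each piece to the centroidal x-axis using Ī + A·d² with d = y − 1.8431:
  vertical leg: d = 1.1569 in → contributes +7.8093 in⁴
  horizontal leg (remainder): d = -1.6931 in → contributes +3.535 in⁴
Total I = 11.344 in⁴.
For the y-axis: x̄ = 1.0431 in.
Repeating about the centroidal y-axis gives I_y = 5.2731 in⁴.
Polar second moment: J = I_x + I_y = 16.617 in⁴.

J ≈ 16.6 in⁴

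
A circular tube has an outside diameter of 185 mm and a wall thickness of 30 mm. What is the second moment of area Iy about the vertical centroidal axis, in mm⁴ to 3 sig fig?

Split into non-overlapping primitives; take the origin at the lower-left of the bounding box.
Outer circle: ⌀185, A = 26 880 mm², x = 92.5 mm, Ī = 57 498 539 mm⁴.
Bore (subtracted): ⌀125, A = 12 272 mm², x = 92.5 mm, Ī = 11 984 225 mm⁴.
By symmetry the centroid is at mid-width, x̄ = 92.5 mm.
All pieces are centred on the vertical centroidal axis, so I = ΣĪ (holes subtracted) = 45 514 314 mm⁴.

Iy ≈ 4.55 × 10⁷ mm⁴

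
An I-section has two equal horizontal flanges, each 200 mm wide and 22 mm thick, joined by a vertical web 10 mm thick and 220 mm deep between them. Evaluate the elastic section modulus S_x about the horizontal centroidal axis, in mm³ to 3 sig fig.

S_x ≈ 1.05 × 10⁶ mm³

Break the section into simple shapes (no overlaps), measuring from the bottom-left corner of the bounding box.
Bottom flange: 200 × 22, A = 4 400 mm², y = 11 mm, Ī = 177 467 mm⁴.
Web: 10 × 220, A = 2 200 mm², y = 132 mm, Ī = 8 873 333 mm⁴.
Top flange: 200 × 22, A = 4 400 mm², y = 253 mm, Ī = 177 467 mm⁴.
By symmetry the centroid is at mid-height, ȳ = 132 mm.
Transfer each piece to the horizontal centroidal axis using Ī + A·d² with d = y − 132:
  bottom flange: d = -121 mm → contributes +64 597 867 mm⁴
  web: d = 0 mm → contributes +8 873 333 mm⁴
  top flange: d = 121 mm → contributes +64 597 867 mm⁴
Total I = 138 069 067 mm⁴.
Extreme fibre distance c = 132 mm; S = I/c = 1 045 978 mm³.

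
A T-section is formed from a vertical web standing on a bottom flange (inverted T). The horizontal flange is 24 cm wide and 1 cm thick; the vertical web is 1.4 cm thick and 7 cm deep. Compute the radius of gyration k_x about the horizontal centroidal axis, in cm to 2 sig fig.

k_x ≈ 2.1 cm

Treat the section as a set of non-overlapping primitives; coordinates are from the bounding-box lower-left.
Flange: 24 × 1, A = 24 cm², y = 0.5 cm, Ī = 2 cm⁴.
Web: 1.4 × 7, A = 9.8 cm², y = 4.5 cm, Ī = 40.02 cm⁴.
Centroid: ȳ = ΣA·y / ΣA = 1.66 cm.
Transfer each piece to the horizontal centroidal axis using Ī + A·d² with d = y − 1.66:
  flange: d = -1.16 cm → contributes +34.28 cm⁴
  web: d = 2.84 cm → contributes +119.1 cm⁴
Total I = 153.4 cm⁴.
Radius of gyration: k = √(I/A) = √(153.4 / 33.8) = 2.13 cm.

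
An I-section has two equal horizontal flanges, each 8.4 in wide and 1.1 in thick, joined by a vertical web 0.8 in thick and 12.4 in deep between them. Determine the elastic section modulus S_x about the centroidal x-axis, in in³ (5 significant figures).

Break the section into simple shapes (no overlaps), measuring from the bottom-left corner of the bounding box.
Bottom flange: 8.4 × 1.1, A = 9.24 in², y = 0.55 in, Ī = 0.9317 in⁴.
Web: 0.8 × 12.4, A = 9.92 in², y = 7.3 in, Ī = 127.1083 in⁴.
Top flange: 8.4 × 1.1, A = 9.24 in², y = 14.05 in, Ī = 0.9317 in⁴.
By symmetry the centroid is at mid-height, ȳ = 7.3 in.
Transfer each piece to the centroidal x-axis using Ī + A·d² with d = y − 7.3:
  bottom flange: d = -6.75 in → contributes +421.9292 in⁴
  web: d = 0 in → contributes +127.1083 in⁴
  top flange: d = 6.75 in → contributes +421.9292 in⁴
Total I = 970.9667 in⁴.
Extreme fibre distance c = 7.3 in; S = I/c = 133.0091 in³.

S_x ≈ 133.01 in³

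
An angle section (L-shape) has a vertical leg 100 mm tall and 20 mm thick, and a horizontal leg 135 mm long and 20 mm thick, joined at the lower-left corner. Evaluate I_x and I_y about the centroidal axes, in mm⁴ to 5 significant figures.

I_x ≈ 3.4550 × 10⁶ mm⁴, I_y ≈ 7.4756 × 10⁶ mm⁴

Treat the section as a set of non-overlapping primitives; coordinates are from the bounding-box lower-left.
Vertical leg: 20 × 100, A = 2 000 mm², y = 50 mm, Ī = 1 666 667 mm⁴.
Horizontal leg (remainder): 115 × 20, A = 2 300 mm², y = 10 mm, Ī = 76666.67 mm⁴.
Centroid: ȳ = ΣA·y / ΣA = 28.60465 mm.
Transfer each piece to the centroidal x-axis using Ī + A·d² with d = y − 28.60465:
  vertical leg: d = 21.39535 mm → contributes +2 582 189 mm⁴
  horizontal leg (remainder): d = -18.60465 mm → contributes +872772.7 mm⁴
Total I = 3 454 961 mm⁴.
For the y-axis: x̄ = 46.10465 mm.
Repeating about the centroidal y-axis gives I_y = 7 475 586 mm⁴.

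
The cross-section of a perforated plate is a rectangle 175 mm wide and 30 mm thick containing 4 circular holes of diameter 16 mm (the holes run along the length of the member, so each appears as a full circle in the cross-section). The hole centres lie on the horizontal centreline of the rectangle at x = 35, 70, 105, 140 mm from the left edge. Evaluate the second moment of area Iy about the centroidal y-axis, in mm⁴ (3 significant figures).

Iy ≈ 1.22 × 10⁷ mm⁴

Split into non-overlapping primitives; take the origin at the lower-left of the bounding box.
Plate: 175 × 30, A = 5 250 mm², x = 87.5 mm, Ī = 13 398 438 mm⁴.
Hole 1 (subtracted): ⌀16, A = 201.06 mm², x = 35 mm, Ī = 3 217 mm⁴.
Hole 2 (subtracted): ⌀16, A = 201.06 mm², x = 70 mm, Ī = 3 217 mm⁴.
Hole 3 (subtracted): ⌀16, A = 201.06 mm², x = 105 mm, Ī = 3 217 mm⁴.
Hole 4 (subtracted): ⌀16, A = 201.06 mm², x = 140 mm, Ī = 3 217 mm⁴.
By symmetry the centroid is at mid-width, x̄ = 87.5 mm.
Transfer each piece to the centroidal y-axis using Ī + A·d² with d = x − 87.5:
  plate: d = 0 mm → contributes +13 398 438 mm⁴
  hole 1: d = -52.5 mm → contributes −557 394 mm⁴
  hole 2: d = -17.5 mm → contributes −64 792 mm⁴
  hole 3: d = 17.5 mm → contributes −64 792 mm⁴
  hole 4: d = 52.5 mm → contributes −557 394 mm⁴
Total I = 12 154 065 mm⁴.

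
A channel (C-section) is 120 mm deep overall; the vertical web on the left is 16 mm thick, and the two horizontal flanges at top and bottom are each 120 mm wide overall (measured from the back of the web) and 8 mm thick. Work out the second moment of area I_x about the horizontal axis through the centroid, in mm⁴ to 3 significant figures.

Decompose the section into non-overlapping parts with the origin at the bottom-left of its bounding rectangle.
Web: 16 × 120, A = 1 920 mm², y = 60 mm, Ī = 2 304 000 mm⁴.
Top flange (beyond web): 104 × 8, A = 832 mm², y = 116 mm, Ī = 4437.3 mm⁴.
Bottom flange (beyond web): 104 × 8, A = 832 mm², y = 4 mm, Ī = 4437.3 mm⁴.
By symmetry the centroid is at mid-height, ȳ = 60 mm.
Transfer each piece to the horizontal axis through the centroid using Ī + A·d² with d = y − 60:
  web: d = 0 mm → contributes +2 304 000 mm⁴
  top flange (beyond web): d = 56 mm → contributes +2 613 589 mm⁴
  bottom flange (beyond web): d = -56 mm → contributes +2 613 589 mm⁴
Total I = 7 531 179 mm⁴.

I_x ≈ 7.53 × 10⁶ mm⁴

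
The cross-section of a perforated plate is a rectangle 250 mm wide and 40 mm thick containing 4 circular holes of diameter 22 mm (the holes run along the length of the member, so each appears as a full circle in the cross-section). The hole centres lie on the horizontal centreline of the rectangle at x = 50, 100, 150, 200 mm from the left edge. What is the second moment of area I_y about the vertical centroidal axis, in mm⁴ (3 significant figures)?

I_y ≈ 4.73 × 10⁷ mm⁴

Split into non-overlapping primitives; take the origin at the lower-left of the bounding box.
Plate: 250 × 40, A = 10 000 mm², x = 125 mm, Ī = 52 083 333 mm⁴.
Hole 1 (subtracted): ⌀22, A = 380.13 mm², x = 50 mm, Ī = 11 499 mm⁴.
Hole 2 (subtracted): ⌀22, A = 380.13 mm², x = 100 mm, Ī = 11 499 mm⁴.
Hole 3 (subtracted): ⌀22, A = 380.13 mm², x = 150 mm, Ī = 11 499 mm⁴.
Hole 4 (subtracted): ⌀22, A = 380.13 mm², x = 200 mm, Ī = 11 499 mm⁴.
By symmetry the centroid is at mid-width, x̄ = 125 mm.
Transfer each piece to the vertical centroidal axis using Ī + A·d² with d = x − 125:
  plate: d = 0 mm → contributes +52 083 333 mm⁴
  hole 1: d = -75 mm → contributes −2 149 746 mm⁴
  hole 2: d = -25 mm → contributes −249 082 mm⁴
  hole 3: d = 25 mm → contributes −249 082 mm⁴
  hole 4: d = 75 mm → contributes −2 149 746 mm⁴
Total I = 47 285 678 mm⁴.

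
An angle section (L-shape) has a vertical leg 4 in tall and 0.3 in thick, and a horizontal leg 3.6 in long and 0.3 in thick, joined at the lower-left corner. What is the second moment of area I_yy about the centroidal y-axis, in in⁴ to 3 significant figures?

I_yy ≈ 2.67 in⁴

Break the section into simple shapes (no overlaps), measuring from the bottom-left corner of the bounding box.
Vertical leg: 0.3 × 4, A = 1.2 in², x = 0.15 in, Ī = 0.009 in⁴.
Horizontal leg (remainder): 3.3 × 0.3, A = 0.99 in², x = 1.95 in, Ī = 0.89843 in⁴.
Centroid: x̄ = ΣA·x / ΣA = 0.9637 in.
Transfer each piece to the centroidal y-axis using Ī + A·d² with d = x − 0.9637:
  vertical leg: d = -0.8137 in → contributes +0.80353 in⁴
  horizontal leg (remainder): d = 0.9863 in → contributes +1.8615 in⁴
Total I = 2.665 in⁴.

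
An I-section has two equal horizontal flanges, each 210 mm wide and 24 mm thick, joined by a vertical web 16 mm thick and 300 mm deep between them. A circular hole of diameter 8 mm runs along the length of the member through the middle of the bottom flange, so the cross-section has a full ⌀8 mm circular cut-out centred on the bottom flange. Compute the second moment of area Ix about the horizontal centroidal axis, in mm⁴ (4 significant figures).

Split into non-overlapping primitives; take the origin at the lower-left of the bounding box.
Bottom flange: 210 × 24, A = 5 040 mm², y = 12 mm, Ī = 241 920 mm⁴.
Web: 16 × 300, A = 4 800 mm², y = 174 mm, Ī = 36 000 000 mm⁴.
Top flange: 210 × 24, A = 5 040 mm², y = 336 mm, Ī = 241 920 mm⁴.
Hole (subtracted): ⌀8, A = 50.2655 mm², y = 12 mm, Ī = 201.062 mm⁴.
Centroid: ȳ = ΣA·y / ΣA = 174.549 mm.
Transfer each piece to the horizontal centroidal axis using Ī + A·d² with d = y − 174.549:
  bottom flange: d = -162.549 mm → contributes +133 409 858 mm⁴
  web: d = -0.5491 mm → contributes +36 001 447 mm⁴
  top flange: d = 161.451 mm → contributes +131 616 541 mm⁴
  hole: d = -162.549 mm → contributes −1 328 326 mm⁴
Total I = 299 699 520 mm⁴.

Ix ≈ 2.997 × 10⁸ mm⁴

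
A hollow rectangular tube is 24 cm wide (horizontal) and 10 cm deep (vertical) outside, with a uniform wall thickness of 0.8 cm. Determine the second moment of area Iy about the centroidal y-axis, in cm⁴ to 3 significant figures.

Iy ≈ 3650 cm⁴

Break the section into simple shapes (no overlaps), measuring from the bottom-left corner of the bounding box.
Outer rectangle: 24 × 10, A = 240 cm², x = 12 cm, Ī = 11 520 cm⁴.
Inner void (subtracted): 22.4 × 8.4, A = 188.16 cm², x = 12 cm, Ī = 7867.6 cm⁴.
By symmetry the centroid is at mid-width, x̄ = 12 cm.
All pieces are centred on the centroidal y-axis, so I = ΣĪ (holes subtracted) = 3652.4 cm⁴.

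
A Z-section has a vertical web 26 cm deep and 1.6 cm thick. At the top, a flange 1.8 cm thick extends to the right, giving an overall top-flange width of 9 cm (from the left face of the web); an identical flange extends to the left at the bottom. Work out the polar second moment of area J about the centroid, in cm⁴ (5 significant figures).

J ≈ 6920.9 cm⁴

Decompose the section into non-overlapping parts with the origin at the bottom-left of its bounding rectangle.
Web: 1.6 × 26, A = 41.6 cm², y = 13 cm, Ī = 2343.467 cm⁴.
Top flange (beyond web): 7.4 × 1.8, A = 13.32 cm², y = 25.1 cm, Ī = 3.5964 cm⁴.
Bottom flange (beyond web): 7.4 × 1.8, A = 13.32 cm², y = 0.9 cm, Ī = 3.5964 cm⁴.
Centroid: ȳ = ΣA·y / ΣA = 13 cm.
Transfer each piece to the centroidal x-axis using Ī + A·d² with d = y − 13:
  web: d = 0 cm → contributes +2343.467 cm⁴
  top flange (beyond web): d = 12.1 cm → contributes +1953.778 cm⁴
  bottom flange (beyond web): d = -12.1 cm → contributes +1953.778 cm⁴
Total I = 6251.022 cm⁴.
For the y-axis: x̄ = 8.2 cm.
Repeating about the centroidal y-axis gives I_y = 669.9019 cm⁴.
Polar second moment: J = I_x + I_y = 6920.924 cm⁴.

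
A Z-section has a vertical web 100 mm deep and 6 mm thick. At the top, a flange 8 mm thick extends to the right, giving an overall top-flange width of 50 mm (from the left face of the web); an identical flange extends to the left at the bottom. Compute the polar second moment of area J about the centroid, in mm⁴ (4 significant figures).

J ≈ 2.549 × 10⁶ mm⁴

Treat the section as a set of non-overlapping primitives; coordinates are from the bounding-box lower-left.
Web: 6 × 100, A = 600 mm², y = 50 mm, Ī = 500 000 mm⁴.
Top flange (beyond web): 44 × 8, A = 352 mm², y = 96 mm, Ī = 1877.33 mm⁴.
Bottom flange (beyond web): 44 × 8, A = 352 mm², y = 4 mm, Ī = 1877.33 mm⁴.
Centroid: ȳ = ΣA·y / ΣA = 50 mm.
Transfer each piece to the centroidal x-axis using Ī + A·d² with d = y − 50:
  web: d = 0 mm → contributes +500 000 mm⁴
  top flange (beyond web): d = 46 mm → contributes +746 709 mm⁴
  bottom flange (beyond web): d = -46 mm → contributes +746 709 mm⁴
Total I = 1 993 419 mm⁴.
For the y-axis: x̄ = 47 mm.
Repeating about the centroidal y-axis gives I_y = 555 379 mm⁴.
Polar second moment: J = I_x + I_y = 2 548 797 mm⁴.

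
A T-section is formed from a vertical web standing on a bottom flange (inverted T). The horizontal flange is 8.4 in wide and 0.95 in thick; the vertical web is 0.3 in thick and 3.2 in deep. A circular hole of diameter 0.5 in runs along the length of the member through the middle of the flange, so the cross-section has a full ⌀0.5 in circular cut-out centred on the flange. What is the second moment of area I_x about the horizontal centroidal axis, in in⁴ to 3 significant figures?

Split into non-overlapping primitives; take the origin at the lower-left of the bounding box.
Flange: 8.4 × 0.95, A = 7.98 in², y = 0.475 in, Ī = 0.60016 in⁴.
Web: 0.3 × 3.2, A = 0.96 in², y = 2.55 in, Ī = 0.8192 in⁴.
Hole (subtracted): ⌀0.5, A = 0.19635 in², y = 0.475 in, Ī = 0.003068 in⁴.
Centroid: ȳ = ΣA·y / ΣA = 0.70282 in.
Transfer each piece to the horizontal centroidal axis using Ī + A·d² with d = y − 0.70282:
  flange: d = -0.22782 in → contributes +1.0143 in⁴
  web: d = 1.8472 in → contributes +4.0948 in⁴
  hole: d = -0.22782 in → contributes −0.013259 in⁴
Total I = 5.0959 in⁴.

I_x ≈ 5.10 in⁴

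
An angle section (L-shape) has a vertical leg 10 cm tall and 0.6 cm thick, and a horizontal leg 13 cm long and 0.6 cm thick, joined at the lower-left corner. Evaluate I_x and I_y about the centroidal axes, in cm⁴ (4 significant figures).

Treat the section as a set of non-overlapping primitives; coordinates are from the bounding-box lower-left.
Vertical leg: 0.6 × 10, A = 6 cm², y = 5 cm, Ī = 50 cm⁴.
Horizontal leg (remainder): 12.4 × 0.6, A = 7.44 cm², y = 0.3 cm, Ī = 0.2232 cm⁴.
Centroid: ȳ = ΣA·y / ΣA = 2.39821 cm.
Transfer each piece to the centroidal x-axis using Ī + A·d² with d = y − 2.39821:
  vertical leg: d = 2.60179 cm → contributes +90.6157 cm⁴
  horizontal leg (remainder): d = -2.09821 cm → contributes +32.9778 cm⁴
Total I = 123.594 cm⁴.
For the y-axis: x̄ = 3.89821 cm.
Repeating about the centroidal y-axis gives I_y = 235.842 cm⁴.

I_x ≈ 123.6 cm⁴, I_y ≈ 235.8 cm⁴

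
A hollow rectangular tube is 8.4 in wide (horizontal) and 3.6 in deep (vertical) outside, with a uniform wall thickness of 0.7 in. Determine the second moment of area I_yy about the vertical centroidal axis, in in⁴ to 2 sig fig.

Break the section into simple shapes (no overlaps), measuring from the bottom-left corner of the bounding box.
Outer rectangle: 8.4 × 3.6, A = 30.24 in², x = 4.2 in, Ī = 177.8 in⁴.
Inner void (subtracted): 7 × 2.2, A = 15.4 in², x = 4.2 in, Ī = 62.88 in⁴.
By symmetry the centroid is at mid-width, x̄ = 4.2 in.
All pieces are centred on the vertical centroidal axis, so I = ΣĪ (holes subtracted) = 114.9 in⁴.

I_yy ≈ 110 in⁴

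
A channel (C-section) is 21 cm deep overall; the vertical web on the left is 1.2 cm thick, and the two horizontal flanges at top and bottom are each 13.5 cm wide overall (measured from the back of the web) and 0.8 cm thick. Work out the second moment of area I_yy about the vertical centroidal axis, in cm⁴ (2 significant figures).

Decompose the section into non-overlapping parts with the origin at the bottom-left of its bounding rectangle.
Web: 1.2 × 21, A = 25.2 cm², x = 0.6 cm, Ī = 3.024 cm⁴.
Top flange (beyond web): 12.3 × 0.8, A = 9.84 cm², x = 7.35 cm, Ī = 124.1 cm⁴.
Bottom flange (beyond web): 12.3 × 0.8, A = 9.84 cm², x = 7.35 cm, Ī = 124.1 cm⁴.
Centroid: x̄ = ΣA·x / ΣA = 3.56 cm.
Transfer each piece to the vertical centroidal axis using Ī + A·d² with d = x − 3.56:
  web: d = -2.96 cm → contributes +223.8 cm⁴
  top flange (beyond web): d = 3.79 cm → contributes +265.4 cm⁴
  bottom flange (beyond web): d = 3.79 cm → contributes +265.4 cm⁴
Total I = 754.6 cm⁴.

I_yy ≈ 750 cm⁴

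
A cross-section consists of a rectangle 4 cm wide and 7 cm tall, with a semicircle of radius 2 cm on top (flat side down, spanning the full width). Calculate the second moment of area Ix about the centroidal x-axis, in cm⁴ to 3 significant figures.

Ix ≈ 213 cm⁴

Break the section into simple shapes (no overlaps), measuring from the bottom-left corner of the bounding box.
Rectangular body: 4 × 7, A = 28 cm², y = 3.5 cm, Ī = 114.33 cm⁴.
Semicircular cap: semicircle r = 2, A = 6.2832 cm², y = 7.8488 cm, Ī = 1.7561 cm⁴.
Centroid: ȳ = ΣA·y / ΣA = 4.297 cm.
Transfer each piece to the centroidal x-axis using Ī + A·d² with d = y − 4.297:
  rectangular body: d = -0.79702 cm → contributes +132.12 cm⁴
  semicircular cap: d = 3.5518 cm → contributes +81.02 cm⁴
Total I = 213.14 cm⁴.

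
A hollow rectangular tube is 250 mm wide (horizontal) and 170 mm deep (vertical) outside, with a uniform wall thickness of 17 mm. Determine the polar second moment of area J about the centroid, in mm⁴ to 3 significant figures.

J ≈ 1.64 × 10⁸ mm⁴

Break the section into simple shapes (no overlaps), measuring from the bottom-left corner of the bounding box.
Outer rectangle: 250 × 170, A = 42 500 mm², y = 85 mm, Ī = 102 354 167 mm⁴.
Inner void (subtracted): 216 × 136, A = 29 376 mm², y = 85 mm, Ī = 45 278 208 mm⁴.
By symmetry the centroid is at mid-height, ȳ = 85 mm.
All pieces are centred on the centroidal x-axis, so I = ΣĪ (holes subtracted) = 57 075 959 mm⁴.
Repeating about the centroidal y-axis gives I_y = 107 140 279 mm⁴.
Polar second moment: J = I_x + I_y = 164 216 237 mm⁴.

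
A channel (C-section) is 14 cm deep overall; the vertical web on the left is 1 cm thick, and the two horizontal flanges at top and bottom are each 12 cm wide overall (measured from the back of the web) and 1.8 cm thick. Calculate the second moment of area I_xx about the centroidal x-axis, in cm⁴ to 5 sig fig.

I_xx ≈ 1712.9 cm⁴

Break the section into simple shapes (no overlaps), measuring from the bottom-left corner of the bounding box.
Web: 1 × 14, A = 14 cm², y = 7 cm, Ī = 228.6667 cm⁴.
Top flange (beyond web): 11 × 1.8, A = 19.8 cm², y = 13.1 cm, Ī = 5.346 cm⁴.
Bottom flange (beyond web): 11 × 1.8, A = 19.8 cm², y = 0.9 cm, Ī = 5.346 cm⁴.
By symmetry the centroid is at mid-height, ȳ = 7 cm.
Transfer each piece to the centroidal x-axis using Ī + A·d² with d = y − 7:
  web: d = 0 cm → contributes +228.6667 cm⁴
  top flange (beyond web): d = 6.1 cm → contributes +742.104 cm⁴
  bottom flange (beyond web): d = -6.1 cm → contributes +742.104 cm⁴
Total I = 1712.875 cm⁴.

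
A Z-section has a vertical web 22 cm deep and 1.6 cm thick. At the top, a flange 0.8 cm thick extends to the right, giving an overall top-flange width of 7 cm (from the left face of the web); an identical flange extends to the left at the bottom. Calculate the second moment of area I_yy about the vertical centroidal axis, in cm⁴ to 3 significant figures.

Treat the section as a set of non-overlapping primitives; coordinates are from the bounding-box lower-left.
Web: 1.6 × 22, A = 35.2 cm², x = 6.2 cm, Ī = 7.5093 cm⁴.
Top flange (beyond web): 5.4 × 0.8, A = 4.32 cm², x = 9.7 cm, Ī = 10.498 cm⁴.
Bottom flange (beyond web): 5.4 × 0.8, A = 4.32 cm², x = 2.7 cm, Ī = 10.498 cm⁴.
Centroid: x̄ = ΣA·x / ΣA = 6.2 cm.
Transfer each piece to the vertical centroidal axis using Ī + A·d² with d = x − 6.2:
  web: d = 0 cm → contributes +7.5093 cm⁴
  top flange (beyond web): d = 3.5 cm → contributes +63.418 cm⁴
  bottom flange (beyond web): d = -3.5 cm → contributes +63.418 cm⁴
Total I = 134.34 cm⁴.

I_yy ≈ 134 cm⁴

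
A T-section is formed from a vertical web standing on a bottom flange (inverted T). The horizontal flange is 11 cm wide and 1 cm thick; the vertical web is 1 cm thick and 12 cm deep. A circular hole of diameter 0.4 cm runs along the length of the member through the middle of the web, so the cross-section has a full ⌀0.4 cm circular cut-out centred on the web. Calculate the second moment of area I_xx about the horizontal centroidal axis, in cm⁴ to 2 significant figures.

I_xx ≈ 390 cm⁴

Decompose the section into non-overlapping parts with the origin at the bottom-left of its bounding rectangle.
Flange: 11 × 1, A = 11 cm², y = 0.5 cm, Ī = 0.9167 cm⁴.
Web: 1 × 12, A = 12 cm², y = 7 cm, Ī = 144 cm⁴.
Hole (subtracted): ⌀0.4, A = 0.1257 cm², y = 7 cm, Ī = 0.001257 cm⁴.
Centroid: ȳ = ΣA·y / ΣA = 3.874 cm.
Transfer each piece to the horizontal centroidal axis using Ī + A·d² with d = y − 3.874:
  flange: d = -3.374 cm → contributes +126.2 cm⁴
  web: d = 3.126 cm → contributes +261.2 cm⁴
  hole: d = 3.126 cm → contributes −1.229 cm⁴
Total I = 386.2 cm⁴.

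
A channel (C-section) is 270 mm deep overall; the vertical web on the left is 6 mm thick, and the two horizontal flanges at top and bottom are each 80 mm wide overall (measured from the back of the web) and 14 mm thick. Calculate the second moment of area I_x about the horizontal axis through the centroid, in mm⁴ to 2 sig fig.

Split into non-overlapping primitives; take the origin at the lower-left of the bounding box.
Web: 6 × 270, A = 1 620 mm², y = 135 mm, Ī = 9 841 500 mm⁴.
Top flange (beyond web): 74 × 14, A = 1 036 mm², y = 263 mm, Ī = 16 921 mm⁴.
Bottom flange (beyond web): 74 × 14, A = 1 036 mm², y = 7 mm, Ī = 16 921 mm⁴.
By symmetry the centroid is at mid-height, ȳ = 135 mm.
Transfer each piece to the horizontal axis through the centroid using Ī + A·d² with d = y − 135:
  web: d = 0 mm → contributes +9 841 500 mm⁴
  top flange (beyond web): d = 128 mm → contributes +16 990 745 mm⁴
  bottom flange (beyond web): d = -128 mm → contributes +16 990 745 mm⁴
Total I = 43 822 991 mm⁴.

I_x ≈ 4.4 × 10⁷ mm⁴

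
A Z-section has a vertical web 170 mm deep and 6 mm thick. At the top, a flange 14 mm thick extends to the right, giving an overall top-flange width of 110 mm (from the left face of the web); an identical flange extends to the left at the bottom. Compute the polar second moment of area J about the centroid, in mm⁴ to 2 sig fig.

J ≈ 3.2 × 10⁷ mm⁴

Treat the section as a set of non-overlapping primitives; coordinates are from the bounding-box lower-left.
Web: 6 × 170, A = 1 020 mm², y = 85 mm, Ī = 2 456 500 mm⁴.
Top flange (beyond web): 104 × 14, A = 1 456 mm², y = 163 mm, Ī = 23 781 mm⁴.
Bottom flange (beyond web): 104 × 14, A = 1 456 mm², y = 7 mm, Ī = 23 781 mm⁴.
Centroid: ȳ = ΣA·y / ΣA = 85 mm.
Transfer each piece to the centroidal x-axis using Ī + A·d² with d = y − 85:
  web: d = 0 mm → contributes +2 456 500 mm⁴
  top flange (beyond web): d = 78 mm → contributes +8 882 085 mm⁴
  bottom flange (beyond web): d = -78 mm → contributes +8 882 085 mm⁴
Total I = 20 220 671 mm⁴.
For the y-axis: x̄ = 107 mm.
Repeating about the centroidal y-axis gives I_y = 11 436 543 mm⁴.
Polar second moment: J = I_x + I_y = 31 657 213 mm⁴.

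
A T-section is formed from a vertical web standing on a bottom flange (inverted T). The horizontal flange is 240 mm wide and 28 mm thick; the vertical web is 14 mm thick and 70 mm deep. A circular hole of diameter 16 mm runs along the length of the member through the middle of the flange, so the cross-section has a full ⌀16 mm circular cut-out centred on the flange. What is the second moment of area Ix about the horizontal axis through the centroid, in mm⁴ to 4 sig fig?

Treat the section as a set of non-overlapping primitives; coordinates are from the bounding-box lower-left.
Flange: 240 × 28, A = 6 720 mm², y = 14 mm, Ī = 439 040 mm⁴.
Web: 14 × 70, A = 980 mm², y = 63 mm, Ī = 400 167 mm⁴.
Hole (subtracted): ⌀16, A = 201.062 mm², y = 14 mm, Ī = 3216.99 mm⁴.
Centroid: ȳ = ΣA·y / ΣA = 20.4036 mm.
Transfer each piece to the horizontal axis through the centroid using Ī + A·d² with d = y − 20.4036:
  flange: d = -6.40357 mm → contributes +714 599 mm⁴
  web: d = 42.5964 mm → contributes +2 178 333 mm⁴
  hole: d = -6.40357 mm → contributes −11461.7 mm⁴
Total I = 2 881 470 mm⁴.

Ix ≈ 2.881 × 10⁶ mm⁴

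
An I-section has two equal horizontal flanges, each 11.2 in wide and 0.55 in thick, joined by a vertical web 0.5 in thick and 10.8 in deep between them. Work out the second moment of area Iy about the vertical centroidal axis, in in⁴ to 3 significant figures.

Iy ≈ 129 in⁴

Split into non-overlapping primitives; take the origin at the lower-left of the bounding box.
Bottom flange: 11.2 × 0.55, A = 6.16 in², x = 5.6 in, Ī = 64.393 in⁴.
Web: 0.5 × 10.8, A = 5.4 in², x = 5.6 in, Ī = 0.1125 in⁴.
Top flange: 11.2 × 0.55, A = 6.16 in², x = 5.6 in, Ī = 64.393 in⁴.
By symmetry the centroid is at mid-width, x̄ = 5.6 in.
All pieces are centred on the vertical centroidal axis, so I = ΣĪ = 128.9 in⁴.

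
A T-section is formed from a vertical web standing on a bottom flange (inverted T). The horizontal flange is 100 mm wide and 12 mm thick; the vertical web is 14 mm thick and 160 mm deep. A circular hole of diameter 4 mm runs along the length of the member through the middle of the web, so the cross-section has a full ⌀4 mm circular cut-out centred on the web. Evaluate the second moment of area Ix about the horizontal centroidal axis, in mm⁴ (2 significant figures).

Break the section into simple shapes (no overlaps), measuring from the bottom-left corner of the bounding box.
Flange: 100 × 12, A = 1 200 mm², y = 6 mm, Ī = 14 400 mm⁴.
Web: 14 × 160, A = 2 240 mm², y = 92 mm, Ī = 4 778 667 mm⁴.
Hole (subtracted): ⌀4, A = 12.57 mm², y = 92 mm, Ī = 12.57 mm⁴.
Centroid: ȳ = ΣA·y / ΣA = 61.89 mm.
Transfer each piece to the horizontal centroidal axis using Ī + A·d² with d = y − 61.89:
  flange: d = -55.89 mm → contributes +3 762 832 mm⁴
  web: d = 30.11 mm → contributes +6 809 477 mm⁴
  hole: d = 30.11 mm → contributes −11 405 mm⁴
Total I = 10 560 903 mm⁴.

Ix ≈ 1.1 × 10⁷ mm⁴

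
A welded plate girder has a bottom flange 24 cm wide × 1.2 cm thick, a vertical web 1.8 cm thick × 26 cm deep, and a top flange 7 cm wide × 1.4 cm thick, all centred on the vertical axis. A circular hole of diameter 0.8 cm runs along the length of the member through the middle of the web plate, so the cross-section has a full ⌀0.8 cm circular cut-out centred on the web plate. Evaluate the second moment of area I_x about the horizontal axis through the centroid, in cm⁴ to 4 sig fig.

I_x ≈ 9027 cm⁴

Decompose the section into non-overlapping parts with the origin at the bottom-left of its bounding rectangle.
Bottom plate: 24 × 1.2, A = 28.8 cm², y = 0.6 cm, Ī = 3.456 cm⁴.
Web plate: 1.8 × 26, A = 46.8 cm², y = 14.2 cm, Ī = 2636.4 cm⁴.
Top plate: 7 × 1.4, A = 9.8 cm², y = 27.9 cm, Ī = 1.60067 cm⁴.
Hole (subtracted): ⌀0.8, A = 0.502655 cm², y = 14.2 cm, Ī = 0.0201062 cm⁴.
Centroid: ȳ = ΣA·y / ΣA = 11.1679 cm.
Transfer each piece to the horizontal axis through the centroid using Ī + A·d² with d = y − 11.1679:
  bottom plate: d = -10.5679 cm → contributes +3219.83 cm⁴
  web plate: d = 3.03213 cm → contributes +3066.67 cm⁴
  top plate: d = 16.7321 cm → contributes +2745.25 cm⁴
  hole: d = 3.03213 cm → contributes −4.64143 cm⁴
Total I = 9027.12 cm⁴.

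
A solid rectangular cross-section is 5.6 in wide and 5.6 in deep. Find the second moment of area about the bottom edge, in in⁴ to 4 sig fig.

I_base ≈ 327.8 in⁴

The section: 5.6 × 5.6, A = 31.36 in², y = 2.8 in, Ī = 81.9541 in⁴.
Transfer it to the bottom edge using Ī + A·d² with d = y − 0:
  the section: d = 2.8 in → contributes +327.817 in⁴
Total I = 327.817 in⁴.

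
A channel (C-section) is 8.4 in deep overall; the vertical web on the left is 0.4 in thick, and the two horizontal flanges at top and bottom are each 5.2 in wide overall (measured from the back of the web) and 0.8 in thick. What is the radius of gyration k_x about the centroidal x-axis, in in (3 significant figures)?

Treat the section as a set of non-overlapping primitives; coordinates are from the bounding-box lower-left.
Web: 0.4 × 8.4, A = 3.36 in², y = 4.2 in, Ī = 19.757 in⁴.
Top flange (beyond web): 4.8 × 0.8, A = 3.84 in², y = 8 in, Ī = 0.2048 in⁴.
Bottom flange (beyond web): 4.8 × 0.8, A = 3.84 in², y = 0.4 in, Ī = 0.2048 in⁴.
By symmetry the centroid is at mid-height, ȳ = 4.2 in.
Transfer each piece to the centroidal x-axis using Ī + A·d² with d = y − 4.2:
  web: d = 0 in → contributes +19.757 in⁴
  top flange (beyond web): d = 3.8 in → contributes +55.654 in⁴
  bottom flange (beyond web): d = -3.8 in → contributes +55.654 in⁴
Total I = 131.07 in⁴.
Radius of gyration: k = √(I/A) = √(131.07 / 11.04) = 3.4456 in.

k_x ≈ 3.45 in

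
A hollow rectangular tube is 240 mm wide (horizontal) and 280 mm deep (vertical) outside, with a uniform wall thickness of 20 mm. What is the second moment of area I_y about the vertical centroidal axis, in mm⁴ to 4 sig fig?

Split into non-overlapping primitives; take the origin at the lower-left of the bounding box.
Outer rectangle: 240 × 280, A = 67 200 mm², x = 120 mm, Ī = 322 560 000 mm⁴.
Inner void (subtracted): 200 × 240, A = 48 000 mm², x = 120 mm, Ī = 160 000 000 mm⁴.
By symmetry the centroid is at mid-width, x̄ = 120 mm.
All pieces are centred on the vertical centroidal axis, so I = ΣĪ (holes subtracted) = 162 560 000 mm⁴.

I_y ≈ 1.626 × 10⁸ mm⁴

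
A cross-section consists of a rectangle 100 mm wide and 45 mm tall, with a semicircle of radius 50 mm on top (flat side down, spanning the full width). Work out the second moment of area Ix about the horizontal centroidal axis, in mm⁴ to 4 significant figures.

Treat the section as a set of non-overlapping primitives; coordinates are from the bounding-box lower-left.
Rectangular body: 100 × 45, A = 4 500 mm², y = 22.5 mm, Ī = 759 375 mm⁴.
Semicircular cap: semicircle r = 50, A = 3926.99 mm², y = 66.2207 mm, Ī = 685 981 mm⁴.
Centroid: ȳ = ΣA·y / ΣA = 42.8739 mm.
Transfer each piece to the horizontal centroidal axis using Ī + A·d² with d = y − 42.8739:
  rectangular body: d = -20.3739 mm → contributes +2 627 305 mm⁴
  semicircular cap: d = 23.3468 mm → contributes +2 826 471 mm⁴
Total I = 5 453 777 mm⁴.

Ix ≈ 5.454 × 10⁶ mm⁴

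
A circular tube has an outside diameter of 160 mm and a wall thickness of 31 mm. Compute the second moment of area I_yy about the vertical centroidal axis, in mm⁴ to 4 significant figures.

I_yy ≈ 2.764 × 10⁷ mm⁴

Break the section into simple shapes (no overlaps), measuring from the bottom-left corner of the bounding box.
Outer circle: ⌀160, A = 20106.2 mm², x = 80 mm, Ī = 32 169 909 mm⁴.
Bore (subtracted): ⌀98, A = 7542.96 mm², x = 80 mm, Ī = 4 527 664 mm⁴.
By symmetry the centroid is at mid-width, x̄ = 80 mm.
All pieces are centred on the vertical centroidal axis, so I = ΣĪ (holes subtracted) = 27 642 245 mm⁴.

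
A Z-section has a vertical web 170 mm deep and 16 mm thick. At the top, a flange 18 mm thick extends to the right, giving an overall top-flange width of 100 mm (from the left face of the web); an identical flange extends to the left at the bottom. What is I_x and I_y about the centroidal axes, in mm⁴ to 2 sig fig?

I_x ≈ 2.4 × 10⁷ mm⁴, I_y ≈ 9.4 × 10⁶ mm⁴

Decompose the section into non-overlapping parts with the origin at the bottom-left of its bounding rectangle.
Web: 16 × 170, A = 2 720 mm², y = 85 mm, Ī = 6 550 667 mm⁴.
Top flange (beyond web): 84 × 18, A = 1 512 mm², y = 161 mm, Ī = 40 824 mm⁴.
Bottom flange (beyond web): 84 × 18, A = 1 512 mm², y = 9 mm, Ī = 40 824 mm⁴.
Centroid: ȳ = ΣA·y / ΣA = 85 mm.
Transfer each piece to the centroidal x-axis using Ī + A·d² with d = y − 85:
  web: d = 0 mm → contributes +6 550 667 mm⁴
  top flange (beyond web): d = 76 mm → contributes +8 774 136 mm⁴
  bottom flange (beyond web): d = -76 mm → contributes +8 774 136 mm⁴
Total I = 24 098 939 mm⁴.
For the y-axis: x̄ = 92 mm.
Repeating about the centroidal y-axis gives I_y = 9 396 139 mm⁴.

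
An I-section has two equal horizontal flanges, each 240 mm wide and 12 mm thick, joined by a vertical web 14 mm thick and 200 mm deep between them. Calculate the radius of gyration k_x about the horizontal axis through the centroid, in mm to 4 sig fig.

k_x ≈ 93.05 mm

Split into non-overlapping primitives; take the origin at the lower-left of the bounding box.
Bottom flange: 240 × 12, A = 2 880 mm², y = 6 mm, Ī = 34 560 mm⁴.
Web: 14 × 200, A = 2 800 mm², y = 112 mm, Ī = 9 333 333 mm⁴.
Top flange: 240 × 12, A = 2 880 mm², y = 218 mm, Ī = 34 560 mm⁴.
By symmetry the centroid is at mid-height, ȳ = 112 mm.
Transfer each piece to the horizontal axis through the centroid using Ī + A·d² with d = y − 112:
  bottom flange: d = -106 mm → contributes +32 394 240 mm⁴
  web: d = 0 mm → contributes +9 333 333 mm⁴
  top flange: d = 106 mm → contributes +32 394 240 mm⁴
Total I = 74 121 813 mm⁴.
Radius of gyration: k = √(I/A) = √(74 121 813 / 8 560) = 93.0542 mm.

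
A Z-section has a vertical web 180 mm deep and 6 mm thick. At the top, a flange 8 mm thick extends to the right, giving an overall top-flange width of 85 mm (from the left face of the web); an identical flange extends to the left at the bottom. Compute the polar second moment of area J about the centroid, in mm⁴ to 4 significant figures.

Split into non-overlapping primitives; take the origin at the lower-left of the bounding box.
Web: 6 × 180, A = 1 080 mm², y = 90 mm, Ī = 2 916 000 mm⁴.
Top flange (beyond web): 79 × 8, A = 632 mm², y = 176 mm, Ī = 3370.67 mm⁴.
Bottom flange (beyond web): 79 × 8, A = 632 mm², y = 4 mm, Ī = 3370.67 mm⁴.
Centroid: ȳ = ΣA·y / ΣA = 90 mm.
Transfer each piece to the centroidal x-axis using Ī + A·d² with d = y − 90:
  web: d = 0 mm → contributes +2 916 000 mm⁴
  top flange (beyond web): d = 86 mm → contributes +4 677 643 mm⁴
  bottom flange (beyond web): d = -86 mm → contributes +4 677 643 mm⁴
Total I = 12 271 285 mm⁴.
For the y-axis: x̄ = 82 mm.
Repeating about the centroidal y-axis gives I_y = 2 943 725 mm⁴.
Polar second moment: J = I_x + I_y = 15 215 011 mm⁴.

J ≈ 1.522 × 10⁷ mm⁴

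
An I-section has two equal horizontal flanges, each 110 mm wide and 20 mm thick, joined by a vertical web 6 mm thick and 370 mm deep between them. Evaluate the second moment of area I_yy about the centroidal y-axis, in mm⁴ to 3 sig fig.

Treat the section as a set of non-overlapping primitives; coordinates are from the bounding-box lower-left.
Bottom flange: 110 × 20, A = 2 200 mm², x = 55 mm, Ī = 2 218 333 mm⁴.
Web: 6 × 370, A = 2 220 mm², x = 55 mm, Ī = 6 660 mm⁴.
Top flange: 110 × 20, A = 2 200 mm², x = 55 mm, Ī = 2 218 333 mm⁴.
By symmetry the centroid is at mid-width, x̄ = 55 mm.
All pieces are centred on the centroidal y-axis, so I = ΣĪ = 4 443 327 mm⁴.

I_yy ≈ 4.44 × 10⁶ mm⁴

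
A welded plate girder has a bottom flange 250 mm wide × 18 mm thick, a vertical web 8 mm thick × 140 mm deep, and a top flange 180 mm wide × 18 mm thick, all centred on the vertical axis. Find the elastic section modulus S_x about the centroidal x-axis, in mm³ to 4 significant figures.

Split into non-overlapping primitives; take the origin at the lower-left of the bounding box.
Bottom plate: 250 × 18, A = 4 500 mm², y = 9 mm, Ī = 121 500 mm⁴.
Web plate: 8 × 140, A = 1 120 mm², y = 88 mm, Ī = 1 829 333 mm⁴.
Top plate: 180 × 18, A = 3 240 mm², y = 167 mm, Ī = 87 480 mm⁴.
Centroid: ȳ = ΣA·y / ΣA = 76.7652 mm.
Transfer each piece to the centroidal x-axis using Ī + A·d² with d = y − 76.7652:
  bottom plate: d = -67.7652 mm → contributes +20 786 073 mm⁴
  web plate: d = 11.2348 mm → contributes +1 970 700 mm⁴
  top plate: d = 90.2348 mm → contributes +26 468 572 mm⁴
Total I = 49 225 345 mm⁴.
Extreme fibre distance c = 99.2348 mm; S = I/c = 496 049 mm³.

S_x ≈ 4.960 × 10⁵ mm³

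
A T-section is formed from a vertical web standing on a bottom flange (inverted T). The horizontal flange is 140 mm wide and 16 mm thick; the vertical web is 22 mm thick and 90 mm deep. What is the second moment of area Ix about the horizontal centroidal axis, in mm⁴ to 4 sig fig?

Ix ≈ 4.337 × 10⁶ mm⁴

Treat the section as a set of non-overlapping primitives; coordinates are from the bounding-box lower-left.
Flange: 140 × 16, A = 2 240 mm², y = 8 mm, Ī = 47786.7 mm⁴.
Web: 22 × 90, A = 1 980 mm², y = 61 mm, Ī = 1 336 500 mm⁴.
Centroid: ȳ = ΣA·y / ΣA = 32.8673 mm.
Transfer each piece to the horizontal centroidal axis using Ī + A·d² with d = y − 32.8673:
  flange: d = -24.8673 mm → contributes +1 432 964 mm⁴
  web: d = 28.1327 mm → contributes +2 903 569 mm⁴
Total I = 4 336 532 mm⁴.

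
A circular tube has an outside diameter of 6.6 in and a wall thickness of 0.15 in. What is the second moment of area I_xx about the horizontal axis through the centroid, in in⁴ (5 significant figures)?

I_xx ≈ 15.815 in⁴

Treat the section as a set of non-overlapping primitives; coordinates are from the bounding-box lower-left.
Outer circle: ⌀6.6, A = 34.21194 in², y = 3.3 in, Ī = 93.14202 in⁴.
Bore (subtracted): ⌀6.3, A = 31.17245 in², y = 3.3 in, Ī = 77.32717 in⁴.
By symmetry the centroid is at mid-height, ȳ = 3.3 in.
All pieces are centred on the horizontal axis through the centroid, so I = ΣĪ (holes subtracted) = 15.81485 in⁴.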